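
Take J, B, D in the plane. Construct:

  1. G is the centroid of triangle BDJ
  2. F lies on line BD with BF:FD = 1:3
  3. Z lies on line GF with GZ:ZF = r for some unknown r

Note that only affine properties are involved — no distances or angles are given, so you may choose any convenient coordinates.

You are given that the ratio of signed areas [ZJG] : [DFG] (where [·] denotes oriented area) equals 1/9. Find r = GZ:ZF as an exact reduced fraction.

r = 1/5

Choose coordinates J = (0, 0), B = (1, 0), D = (0, 1).
1. G is the centroid of triangle BDJ ⇒ G = (1/3, 1/3)
2. F lies on line BD with BF:FD = 1:3 ⇒ F = (3/4, 1/4)
3. With GZ:ZF = r, write λ = r/(r+1) so Z = G + λ·(F−G); Z is affine-linear in λ
Every point depending on Z is an affine combination of Z and λ-independent points, so each such coordinate is linear in λ; the λ² term in each signed area is a multiple of (F−G)×(F−G) = 0, so 2·[ZJG] and 2·[DFG] are each linear in λ. Evaluating at λ=0 and λ=1:
  2·[ZJG] = -1/6·λ,   2·[DFG] = -1/4
So [ZJG]:[DFG] = (-1/6·λ) / (-1/4). Setting this equal to 1/9:
  -1/6·λ = 1/9·(-1/4)  ⇒  λ = 1/6
Then r = λ/(1−λ) = (1/6)/(5/6) = 1/5. Check: with r = 1/5, Z = (29/72, 23/72) and [ZJG]:[DFG] = 1/9 as required.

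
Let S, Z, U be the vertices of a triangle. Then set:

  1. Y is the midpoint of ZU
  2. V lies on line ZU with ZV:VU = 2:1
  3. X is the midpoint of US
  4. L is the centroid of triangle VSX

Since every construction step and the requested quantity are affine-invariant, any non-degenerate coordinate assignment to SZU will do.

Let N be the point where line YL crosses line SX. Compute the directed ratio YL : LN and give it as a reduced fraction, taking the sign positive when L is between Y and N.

YL:LN = 7/2

Work in coordinates with S = (0, 0), Z = (1, 0), U = (0, 1).
1. Y is the midpoint of ZU ⇒ Y = (1/2, 1/2)
2. V lies on line ZU with ZV:VU = 2:1 ⇒ V = (1/3, 2/3)
3. X is the midpoint of US ⇒ X = (0, 1/2)
4. L is the centroid of triangle VSX ⇒ L = (1/9, 7/18)
line YL meets SX at N = (0, 5/14)
L = Y + t·(N−Y) with t = 7/9, so YL:LN = 7/9:2/9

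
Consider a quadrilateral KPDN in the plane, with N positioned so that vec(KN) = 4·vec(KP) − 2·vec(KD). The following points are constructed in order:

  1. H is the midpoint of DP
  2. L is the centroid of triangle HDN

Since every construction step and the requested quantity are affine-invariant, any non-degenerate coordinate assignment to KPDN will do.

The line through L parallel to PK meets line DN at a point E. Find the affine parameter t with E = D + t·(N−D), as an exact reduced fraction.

t = 7/18

Assign K = (0, 0), P = (1, 0), D = (0, 1), N = (4, -2) — the answer is frame-independent, so this choice is without loss of generality.
1. H is the midpoint of DP ⇒ H = (1/2, 1/2)
2. L is the centroid of triangle HDN ⇒ L = (3/2, -1/6)
through L parallel to PK: direction (-1, 0); meets DN at E = (14/9, -1/6)
E = D + t·(N−D) with t = 7/18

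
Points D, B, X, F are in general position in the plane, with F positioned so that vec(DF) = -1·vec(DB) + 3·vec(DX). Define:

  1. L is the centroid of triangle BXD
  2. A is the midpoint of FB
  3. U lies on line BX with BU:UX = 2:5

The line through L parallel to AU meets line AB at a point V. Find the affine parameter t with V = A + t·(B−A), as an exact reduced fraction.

t = -3

Choose coordinates D = (0, 0), B = (1, 0), X = (0, 1), F = (-1, 3).
1. L is the centroid of triangle BXD ⇒ L = (1/3, 1/3)
2. A is the midpoint of FB ⇒ A = (0, 3/2)
3. U lies on line BX with BU:UX = 2:5 ⇒ U = (5/7, 2/7)
through L parallel to AU: direction (5/7, -17/14); meets AB at V = (-3, 6)
V = A + t·(B−A) with t = -3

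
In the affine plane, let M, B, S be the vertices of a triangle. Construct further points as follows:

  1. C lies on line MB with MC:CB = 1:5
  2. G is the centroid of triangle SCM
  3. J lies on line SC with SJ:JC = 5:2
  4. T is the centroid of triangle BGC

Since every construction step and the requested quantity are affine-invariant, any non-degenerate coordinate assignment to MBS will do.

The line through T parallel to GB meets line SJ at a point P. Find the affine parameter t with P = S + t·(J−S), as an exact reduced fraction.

t = 133/120

Assign M = (0, 0), B = (1, 0), S = (0, 1) — the answer is frame-independent, so this choice is without loss of generality.
1. C lies on line MB with MC:CB = 1:5 ⇒ C = (1/6, 0)
2. G is the centroid of triangle SCM ⇒ G = (1/18, 1/3)
3. J lies on line SC with SJ:JC = 5:2 ⇒ J = (5/42, 2/7)
4. T is the centroid of triangle BGC ⇒ T = (11/27, 1/9)
through T parallel to GB: direction (17/18, -1/3); meets SJ at P = (19/144, 5/24)
P = S + t·(J−S) with t = 133/120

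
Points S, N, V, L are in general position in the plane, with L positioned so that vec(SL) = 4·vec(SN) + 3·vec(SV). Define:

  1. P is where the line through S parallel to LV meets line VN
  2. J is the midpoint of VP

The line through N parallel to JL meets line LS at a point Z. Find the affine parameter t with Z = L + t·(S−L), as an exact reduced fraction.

t = 12/5

Work in coordinates with S = (0, 0), N = (1, 0), V = (0, 1), L = (4, 3).
1. P is where the line through S parallel to LV meets line VN ⇒ P = (2/3, 1/3)
2. J is the midpoint of VP ⇒ J = (1/3, 2/3)
through N parallel to JL: direction (11/3, 7/3); meets LS at Z = (-28/5, -21/5)
Z = L + t·(S−L) with t = 12/5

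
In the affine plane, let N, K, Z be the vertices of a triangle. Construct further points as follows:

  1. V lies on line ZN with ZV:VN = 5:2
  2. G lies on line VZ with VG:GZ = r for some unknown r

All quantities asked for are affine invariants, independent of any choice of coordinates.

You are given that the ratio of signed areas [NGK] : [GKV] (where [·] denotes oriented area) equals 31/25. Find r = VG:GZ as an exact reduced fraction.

Set N = (0, 0), K = (1, 0), Z = (0, 1); any affine frame gives the same invariant.
1. V lies on line ZN with ZV:VN = 5:2 ⇒ V = (0, 2/7)
2. With VG:GZ = r, write λ = r/(r+1) so G = V + λ·(Z−V); G is affine-linear in λ
Every point depending on G is an affine combination of G and λ-independent points, so each such coordinate is linear in λ; the λ² term in each signed area is a multiple of (Z−V)×(Z−V) = 0, so 2·[NGK] and 2·[GKV] are each linear in λ. Evaluating at λ=0 and λ=1:
  2·[NGK] = -5/7·λ − 2/7,   2·[GKV] = -5/7·λ
So [NGK]:[GKV] = (-5/7·λ − 2/7) / (-5/7·λ). Setting this equal to 31/25:
  -5/7·λ − 2/7 = 31/25·(-5/7·λ)  ⇒  λ = 5/3
Then r = λ/(1−λ) = (5/3)/(-2/3) = -5/2. Check: with r = -5/2, G = (0, 31/21) and [NGK]:[GKV] = 31/25 as required.

r = -5/2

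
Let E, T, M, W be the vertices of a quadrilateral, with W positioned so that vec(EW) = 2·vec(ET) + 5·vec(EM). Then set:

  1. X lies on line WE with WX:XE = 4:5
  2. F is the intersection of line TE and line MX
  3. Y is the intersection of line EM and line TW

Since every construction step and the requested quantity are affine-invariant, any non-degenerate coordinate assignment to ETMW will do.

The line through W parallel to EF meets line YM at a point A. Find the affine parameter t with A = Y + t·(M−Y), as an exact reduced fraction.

t = 5/3

Work in coordinates with E = (0, 0), T = (1, 0), M = (0, 1), W = (2, 5).
1. X lies on line WE with WX:XE = 4:5 ⇒ X = (10/9, 25/9)
2. F is the intersection of line TE and line MX ⇒ F = (-5/8, 0)
3. Y is the intersection of line EM and line TW ⇒ Y = (0, -5)
through W parallel to EF: direction (-5/8, 0); meets YM at A = (0, 5)
A = Y + t·(M−Y) with t = 5/3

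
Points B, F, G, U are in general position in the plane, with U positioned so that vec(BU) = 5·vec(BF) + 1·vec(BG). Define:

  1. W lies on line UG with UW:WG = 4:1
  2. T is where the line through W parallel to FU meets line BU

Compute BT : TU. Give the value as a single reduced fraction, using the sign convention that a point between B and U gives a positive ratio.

BT:TU = -3/4

Choose coordinates B = (0, 0), F = (1, 0), G = (0, 1), U = (5, 1).
1. W lies on line UG with UW:WG = 4:1 ⇒ W = (1, 1)
2. T is where the line through W parallel to FU meets line BU ⇒ T = (-15, -3)
T = B + t·(U−B) with t = -3, so BT:TU = t:(1−t) = -3:4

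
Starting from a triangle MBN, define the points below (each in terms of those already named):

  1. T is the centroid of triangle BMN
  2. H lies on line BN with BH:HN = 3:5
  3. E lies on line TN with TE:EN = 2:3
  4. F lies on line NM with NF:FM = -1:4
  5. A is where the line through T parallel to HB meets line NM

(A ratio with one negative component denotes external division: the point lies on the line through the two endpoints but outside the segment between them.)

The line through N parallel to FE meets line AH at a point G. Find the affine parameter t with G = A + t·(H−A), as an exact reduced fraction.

t = 1/6

Set M = (0, 0), B = (1, 0), N = (0, 1); any affine frame gives the same invariant.
1. T is the centroid of triangle BMN ⇒ T = (1/3, 1/3)
2. H lies on line BN with BH:HN = 3:5 ⇒ H = (5/8, 3/8)
3. E lies on line TN with TE:EN = 2:3 ⇒ E = (1/5, 3/5)
4. F lies on line NM with NF:FM = -1:4 ⇒ F = (0, 4/3)
5. A is where the line through T parallel to HB meets line NM ⇒ A = (0, 2/3)
through N parallel to FE: direction (1/5, -11/15); meets AH at G = (5/48, 89/144)
G = A + t·(H−A) with t = 1/6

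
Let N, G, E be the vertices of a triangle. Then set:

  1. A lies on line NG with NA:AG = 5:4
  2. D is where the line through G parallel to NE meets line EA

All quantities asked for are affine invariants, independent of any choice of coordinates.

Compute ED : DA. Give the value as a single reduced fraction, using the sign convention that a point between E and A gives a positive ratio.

Work in coordinates with N = (0, 0), G = (1, 0), E = (0, 1).
1. A lies on line NG with NA:AG = 5:4 ⇒ A = (5/9, 0)
2. D is where the line through G parallel to NE meets line EA ⇒ D = (1, -4/5)
D = E + t·(A−E) with t = 9/5, so ED:DA = t:(1−t) = 9/5:-4/5

ED:DA = -9/4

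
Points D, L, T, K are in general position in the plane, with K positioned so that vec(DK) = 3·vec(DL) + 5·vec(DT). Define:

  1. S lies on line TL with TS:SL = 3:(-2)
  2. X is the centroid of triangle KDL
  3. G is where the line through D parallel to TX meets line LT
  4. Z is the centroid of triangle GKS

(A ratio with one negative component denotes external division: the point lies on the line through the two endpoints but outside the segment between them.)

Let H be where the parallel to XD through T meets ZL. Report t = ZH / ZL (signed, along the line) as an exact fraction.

t = 32/5

Set D = (0, 0), L = (1, 0), T = (0, 1), K = (3, 5); any affine frame gives the same invariant.
1. S lies on line TL with TS:SL = 3:(-2) ⇒ S = (3, -2)
2. X is the centroid of triangle KDL ⇒ X = (4/3, 5/3)
3. G is where the line through D parallel to TX meets line LT ⇒ G = (2/3, 1/3)
4. Z is the centroid of triangle GKS ⇒ Z = (20/9, 10/9)
through T parallel to XD: direction (-4/3, -5/3); meets ZL at H = (-28/5, -6)
H = Z + t·(L−Z) with t = 32/5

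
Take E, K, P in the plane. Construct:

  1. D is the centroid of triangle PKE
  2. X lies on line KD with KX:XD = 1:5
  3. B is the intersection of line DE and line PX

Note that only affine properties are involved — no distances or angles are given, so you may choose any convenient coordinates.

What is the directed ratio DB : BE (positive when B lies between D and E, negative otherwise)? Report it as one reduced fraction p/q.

Choose coordinates E = (0, 0), K = (1, 0), P = (0, 1).
1. D is the centroid of triangle PKE ⇒ D = (1/3, 1/3)
2. X lies on line KD with KX:XD = 1:5 ⇒ X = (8/9, 1/18)
3. B is the intersection of line DE and line PX ⇒ B = (16/33, 16/33)
B = D + t·(E−D) with t = -5/11, so DB:BE = t:(1−t) = -5/11:16/11

DB:BE = -5/16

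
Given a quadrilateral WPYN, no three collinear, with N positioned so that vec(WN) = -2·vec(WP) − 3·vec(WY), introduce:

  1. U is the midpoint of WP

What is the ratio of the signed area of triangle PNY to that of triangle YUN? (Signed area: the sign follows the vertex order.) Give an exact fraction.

[PNY]:[YUN] = 3/2

Set W = (0, 0), P = (1, 0), Y = (0, 1), N = (-2, -3); any affine frame gives the same invariant.
1. U is the midpoint of WP ⇒ U = (1/2, 0)
2·[PNY] = -6, 2·[YUN] = -4
[PNY]:[YUN] = -6:-4 = 3/2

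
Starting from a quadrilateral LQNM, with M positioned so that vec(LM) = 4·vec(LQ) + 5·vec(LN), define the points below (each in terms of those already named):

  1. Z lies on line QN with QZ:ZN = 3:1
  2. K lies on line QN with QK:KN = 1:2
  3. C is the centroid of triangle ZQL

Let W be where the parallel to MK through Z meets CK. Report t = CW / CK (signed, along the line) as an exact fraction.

t = -11/4

Choose coordinates L = (0, 0), Q = (1, 0), N = (0, 1), M = (4, 5).
1. Z lies on line QN with QZ:ZN = 3:1 ⇒ Z = (1/4, 3/4)
2. K lies on line QN with QK:KN = 1:2 ⇒ K = (2/3, 1/3)
3. C is the centroid of triangle ZQL ⇒ C = (5/12, 1/4)
through Z parallel to MK: direction (-10/3, -14/3); meets CK at W = (-13/48, 1/48)
W = C + t·(K−C) with t = -11/4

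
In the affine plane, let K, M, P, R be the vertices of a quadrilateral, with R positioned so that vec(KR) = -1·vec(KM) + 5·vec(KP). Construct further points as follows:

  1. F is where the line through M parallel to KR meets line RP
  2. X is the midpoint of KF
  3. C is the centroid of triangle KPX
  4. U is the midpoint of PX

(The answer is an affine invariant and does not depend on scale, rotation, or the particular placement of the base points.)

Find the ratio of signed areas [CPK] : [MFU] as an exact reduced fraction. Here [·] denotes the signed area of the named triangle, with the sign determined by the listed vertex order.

Work in coordinates with K = (0, 0), M = (1, 0), P = (0, 1), R = (-1, 5).
1. F is where the line through M parallel to KR meets line RP ⇒ F = (4, -15)
2. X is the midpoint of KF ⇒ X = (2, -15/2)
3. C is the centroid of triangle KPX ⇒ C = (2/3, -13/6)
4. U is the midpoint of PX ⇒ U = (1, -13/4)
2·[CPK] = 2/3, 2·[MFU] = -39/4
[CPK]:[MFU] = 2/3:-39/4 = -8/117

[CPK]:[MFU] = -8/117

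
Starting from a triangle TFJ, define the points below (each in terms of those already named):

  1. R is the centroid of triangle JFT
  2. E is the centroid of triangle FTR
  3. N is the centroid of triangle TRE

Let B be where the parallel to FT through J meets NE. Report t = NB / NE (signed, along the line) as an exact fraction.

t = -23

Assign T = (0, 0), F = (1, 0), J = (0, 1) — the answer is frame-independent, so this choice is without loss of generality.
1. R is the centroid of triangle JFT ⇒ R = (1/3, 1/3)
2. E is the centroid of triangle FTR ⇒ E = (4/9, 1/9)
3. N is the centroid of triangle TRE ⇒ N = (7/27, 4/27)
through J parallel to FT: direction (-1, 0); meets NE at B = (-4, 1)
B = N + t·(E−N) with t = -23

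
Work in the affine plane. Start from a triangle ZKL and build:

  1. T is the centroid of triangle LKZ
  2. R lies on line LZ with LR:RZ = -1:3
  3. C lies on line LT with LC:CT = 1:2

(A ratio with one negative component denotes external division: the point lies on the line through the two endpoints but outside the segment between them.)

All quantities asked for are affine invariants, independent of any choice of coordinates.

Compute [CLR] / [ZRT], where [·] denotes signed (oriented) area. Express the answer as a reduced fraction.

[CLR]:[ZRT] = 1/9

Choose coordinates Z = (0, 0), K = (1, 0), L = (0, 1).
1. T is the centroid of triangle LKZ ⇒ T = (1/3, 1/3)
2. R lies on line LZ with LR:RZ = -1:3 ⇒ R = (0, 3/2)
3. C lies on line LT with LC:CT = 1:2 ⇒ C = (1/9, 7/9)
2·[CLR] = -1/18, 2·[ZRT] = -1/2
[CLR]:[ZRT] = -1/18:-1/2 = 1/9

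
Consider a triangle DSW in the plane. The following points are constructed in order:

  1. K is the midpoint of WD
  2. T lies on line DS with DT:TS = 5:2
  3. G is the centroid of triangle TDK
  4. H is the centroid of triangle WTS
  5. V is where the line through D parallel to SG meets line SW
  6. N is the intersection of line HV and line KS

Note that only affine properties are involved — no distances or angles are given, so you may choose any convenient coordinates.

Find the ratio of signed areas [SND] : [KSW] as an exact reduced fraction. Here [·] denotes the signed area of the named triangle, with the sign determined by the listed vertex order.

[SND]:[KSW] = 7/68

Set D = (0, 0), S = (1, 0), W = (0, 1); any affine frame gives the same invariant.
1. K is the midpoint of WD ⇒ K = (0, 1/2)
2. T lies on line DS with DT:TS = 5:2 ⇒ T = (5/7, 0)
3. G is the centroid of triangle TDK ⇒ G = (5/21, 1/6)
4. H is the centroid of triangle WTS ⇒ H = (4/7, 1/3)
5. V is where the line through D parallel to SG meets line SW ⇒ V = (32/25, -7/25)
6. N is the intersection of line HV and line KS ⇒ N = (61/68, 7/136)
2·[SND] = 7/136, 2·[KSW] = 1/2
[SND]:[KSW] = 7/136:1/2 = 7/68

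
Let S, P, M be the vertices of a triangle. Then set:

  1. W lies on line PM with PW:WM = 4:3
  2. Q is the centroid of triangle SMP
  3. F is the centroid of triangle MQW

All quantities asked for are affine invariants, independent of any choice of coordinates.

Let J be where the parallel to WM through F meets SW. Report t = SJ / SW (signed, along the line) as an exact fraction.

Assign S = (0, 0), P = (1, 0), M = (0, 1) — the answer is frame-independent, so this choice is without loss of generality.
1. W lies on line PM with PW:WM = 4:3 ⇒ W = (3/7, 4/7)
2. Q is the centroid of triangle SMP ⇒ Q = (1/3, 1/3)
3. F is the centroid of triangle MQW ⇒ F = (16/63, 40/63)
through F parallel to WM: direction (-3/7, 3/7); meets SW at J = (8/21, 32/63)
J = S + t·(W−S) with t = 8/9

t = 8/9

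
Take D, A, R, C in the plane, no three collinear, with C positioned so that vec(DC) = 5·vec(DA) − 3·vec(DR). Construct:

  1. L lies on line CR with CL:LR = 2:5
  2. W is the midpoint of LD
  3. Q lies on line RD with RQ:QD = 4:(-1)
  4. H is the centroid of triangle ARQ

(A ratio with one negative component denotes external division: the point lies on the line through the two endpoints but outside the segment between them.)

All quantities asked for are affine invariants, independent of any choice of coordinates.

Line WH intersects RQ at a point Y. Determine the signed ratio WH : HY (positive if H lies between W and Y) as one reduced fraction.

WH:HY = 61/14

Work in coordinates with D = (0, 0), A = (1, 0), R = (0, 1), C = (5, -3).
1. L lies on line CR with CL:LR = 2:5 ⇒ L = (25/7, -13/7)
2. W is the midpoint of LD ⇒ W = (25/14, -13/14)
3. Q lies on line RD with RQ:QD = 4:(-1) ⇒ Q = (0, -1/3)
4. H is the centroid of triangle ARQ ⇒ H = (1/3, 2/9)
line WH meets RQ at Y = (0, 89/183)
H = W + t·(Y−W) with t = 61/75, so WH:HY = 61/75:14/75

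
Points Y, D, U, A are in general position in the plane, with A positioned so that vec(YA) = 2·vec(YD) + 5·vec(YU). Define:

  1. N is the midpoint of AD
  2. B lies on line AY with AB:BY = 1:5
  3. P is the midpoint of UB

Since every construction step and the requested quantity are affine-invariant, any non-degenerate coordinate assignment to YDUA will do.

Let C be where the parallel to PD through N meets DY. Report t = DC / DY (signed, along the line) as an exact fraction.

Work in coordinates with Y = (0, 0), D = (1, 0), U = (0, 1), A = (2, 5).
1. N is the midpoint of AD ⇒ N = (3/2, 5/2)
2. B lies on line AY with AB:BY = 1:5 ⇒ B = (5/3, 25/6)
3. P is the midpoint of UB ⇒ P = (5/6, 31/12)
through N parallel to PD: direction (1/6, -31/12); meets DY at C = (103/62, 0)
C = D + t·(Y−D) with t = -41/62

t = -41/62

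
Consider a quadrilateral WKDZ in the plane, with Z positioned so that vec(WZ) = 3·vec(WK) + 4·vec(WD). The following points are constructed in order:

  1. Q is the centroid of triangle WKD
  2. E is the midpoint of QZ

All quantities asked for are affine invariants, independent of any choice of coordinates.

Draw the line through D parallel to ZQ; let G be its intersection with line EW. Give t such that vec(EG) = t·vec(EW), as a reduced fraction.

t = 9

Work in coordinates with W = (0, 0), K = (1, 0), D = (0, 1), Z = (3, 4).
1. Q is the centroid of triangle WKD ⇒ Q = (1/3, 1/3)
2. E is the midpoint of QZ ⇒ E = (5/3, 13/6)
through D parallel to ZQ: direction (-8/3, -11/3); meets EW at G = (-40/3, -52/3)
G = E + t·(W−E) with t = 9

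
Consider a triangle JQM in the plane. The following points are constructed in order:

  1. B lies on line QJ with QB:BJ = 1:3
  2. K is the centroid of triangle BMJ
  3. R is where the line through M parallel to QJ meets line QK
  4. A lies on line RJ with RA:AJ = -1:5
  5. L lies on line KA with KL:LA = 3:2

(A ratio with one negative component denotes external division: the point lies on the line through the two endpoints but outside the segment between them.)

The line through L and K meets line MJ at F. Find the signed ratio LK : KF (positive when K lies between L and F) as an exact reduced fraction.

LK:KF = -87/20

Assign J = (0, 0), Q = (1, 0), M = (0, 1) — the answer is frame-independent, so this choice is without loss of generality.
1. B lies on line QJ with QB:BJ = 1:3 ⇒ B = (3/4, 0)
2. K is the centroid of triangle BMJ ⇒ K = (1/4, 1/3)
3. R is where the line through M parallel to QJ meets line QK ⇒ R = (-5/4, 1)
4. A lies on line RJ with RA:AJ = -1:5 ⇒ A = (-25/16, 5/4)
5. L lies on line KA with KL:LA = 3:2 ⇒ L = (-67/80, 53/60)
line LK meets MJ at F = (0, 40/87)
K = L + t·(F−L) with t = 87/67, so LK:KF = 87/67:-20/67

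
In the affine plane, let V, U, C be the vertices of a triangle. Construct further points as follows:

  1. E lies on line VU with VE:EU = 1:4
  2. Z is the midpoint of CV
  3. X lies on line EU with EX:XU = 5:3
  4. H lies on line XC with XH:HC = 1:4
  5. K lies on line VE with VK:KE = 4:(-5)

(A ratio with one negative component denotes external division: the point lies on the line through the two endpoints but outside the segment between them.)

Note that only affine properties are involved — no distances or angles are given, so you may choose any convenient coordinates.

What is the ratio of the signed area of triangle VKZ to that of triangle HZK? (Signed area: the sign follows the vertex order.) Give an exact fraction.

[VKZ]:[HZK] = -10/13

Choose coordinates V = (0, 0), U = (1, 0), C = (0, 1).
1. E lies on line VU with VE:EU = 1:4 ⇒ E = (1/5, 0)
2. Z is the midpoint of CV ⇒ Z = (0, 1/2)
3. X lies on line EU with EX:XU = 5:3 ⇒ X = (7/10, 0)
4. H lies on line XC with XH:HC = 1:4 ⇒ H = (14/25, 1/5)
5. K lies on line VE with VK:KE = 4:(-5) ⇒ K = (-4/5, 0)
2·[VKZ] = -2/5, 2·[HZK] = 13/25
[VKZ]:[HZK] = -2/5:13/25 = -10/13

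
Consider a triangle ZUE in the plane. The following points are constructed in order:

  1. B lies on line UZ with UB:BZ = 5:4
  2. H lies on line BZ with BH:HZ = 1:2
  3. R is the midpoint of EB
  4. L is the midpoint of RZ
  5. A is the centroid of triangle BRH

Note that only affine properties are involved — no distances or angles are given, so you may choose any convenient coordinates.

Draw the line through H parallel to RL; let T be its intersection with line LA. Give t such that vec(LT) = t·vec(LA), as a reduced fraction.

Choose coordinates Z = (0, 0), U = (1, 0), E = (0, 1).
1. B lies on line UZ with UB:BZ = 5:4 ⇒ B = (4/9, 0)
2. H lies on line BZ with BH:HZ = 1:2 ⇒ H = (8/27, 0)
3. R is the midpoint of EB ⇒ R = (2/9, 1/2)
4. L is the midpoint of RZ ⇒ L = (1/9, 1/4)
5. A is the centroid of triangle BRH ⇒ A = (26/81, 1/6)
through H parallel to RL: direction (-1/9, -1/4); meets LA at T = (49/135, 3/20)
T = L + t·(A−L) with t = 6/5

t = 6/5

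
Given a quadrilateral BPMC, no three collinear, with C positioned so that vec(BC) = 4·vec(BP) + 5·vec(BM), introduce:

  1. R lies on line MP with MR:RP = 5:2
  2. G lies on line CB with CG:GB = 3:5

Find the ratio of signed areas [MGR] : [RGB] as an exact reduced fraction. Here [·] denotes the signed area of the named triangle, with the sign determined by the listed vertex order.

[MGR]:[RGB] = -37/17

Assign B = (0, 0), P = (1, 0), M = (0, 1), C = (4, 5) — the answer is frame-independent, so this choice is without loss of generality.
1. R lies on line MP with MR:RP = 5:2 ⇒ R = (5/7, 2/7)
2. G lies on line CB with CG:GB = 3:5 ⇒ G = (5/2, 25/8)
2·[MGR] = -185/56, 2·[RGB] = 85/56
[MGR]:[RGB] = -185/56:85/56 = -37/17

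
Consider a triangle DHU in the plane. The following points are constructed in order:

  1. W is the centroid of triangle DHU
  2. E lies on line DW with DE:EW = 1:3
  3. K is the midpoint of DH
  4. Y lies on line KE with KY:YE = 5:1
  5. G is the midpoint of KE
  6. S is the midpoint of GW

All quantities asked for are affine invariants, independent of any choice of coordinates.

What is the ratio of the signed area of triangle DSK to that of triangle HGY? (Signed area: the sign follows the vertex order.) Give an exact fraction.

[DSK]:[HGY] = 27/4

Set D = (0, 0), H = (1, 0), U = (0, 1); any affine frame gives the same invariant.
1. W is the centroid of triangle DHU ⇒ W = (1/3, 1/3)
2. E lies on line DW with DE:EW = 1:3 ⇒ E = (1/12, 1/12)
3. K is the midpoint of DH ⇒ K = (1/2, 0)
4. Y lies on line KE with KY:YE = 5:1 ⇒ Y = (11/72, 5/72)
5. G is the midpoint of KE ⇒ G = (7/24, 1/24)
6. S is the midpoint of GW ⇒ S = (5/16, 3/16)
2·[DSK] = -3/32, 2·[HGY] = -1/72
[DSK]:[HGY] = -3/32:-1/72 = 27/4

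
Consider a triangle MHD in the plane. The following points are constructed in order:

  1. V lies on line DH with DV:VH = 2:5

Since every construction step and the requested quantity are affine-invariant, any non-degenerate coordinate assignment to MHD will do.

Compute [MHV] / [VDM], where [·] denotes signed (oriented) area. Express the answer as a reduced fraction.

[MHV]:[VDM] = 5/2

Assign M = (0, 0), H = (1, 0), D = (0, 1) — the answer is frame-independent, so this choice is without loss of generality.
1. V lies on line DH with DV:VH = 2:5 ⇒ V = (2/7, 5/7)
2·[MHV] = 5/7, 2·[VDM] = 2/7
[MHV]:[VDM] = 5/7:2/7 = 5/2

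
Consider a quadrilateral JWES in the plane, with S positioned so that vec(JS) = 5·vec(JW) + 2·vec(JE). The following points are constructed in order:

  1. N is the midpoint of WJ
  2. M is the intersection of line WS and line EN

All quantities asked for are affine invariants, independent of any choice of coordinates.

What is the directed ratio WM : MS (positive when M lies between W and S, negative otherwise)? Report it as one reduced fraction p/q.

WM:MS = -1/11

Choose coordinates J = (0, 0), W = (1, 0), E = (0, 1), S = (5, 2).
1. N is the midpoint of WJ ⇒ N = (1/2, 0)
2. M is the intersection of line WS and line EN ⇒ M = (3/5, -1/5)
M = W + t·(S−W) with t = -1/10, so WM:MS = t:(1−t) = -1/10:11/10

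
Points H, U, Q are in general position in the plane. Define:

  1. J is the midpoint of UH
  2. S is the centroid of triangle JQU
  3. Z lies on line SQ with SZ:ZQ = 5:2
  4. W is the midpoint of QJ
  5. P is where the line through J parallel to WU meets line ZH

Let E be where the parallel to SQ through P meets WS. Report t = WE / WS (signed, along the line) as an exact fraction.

t = -53/19

Choose coordinates H = (0, 0), U = (1, 0), Q = (0, 1).
1. J is the midpoint of UH ⇒ J = (1/2, 0)
2. S is the centroid of triangle JQU ⇒ S = (1/2, 1/3)
3. Z lies on line SQ with SZ:ZQ = 5:2 ⇒ Z = (1/7, 17/21)
4. W is the midpoint of QJ ⇒ W = (1/4, 1/2)
5. P is where the line through J parallel to WU meets line ZH ⇒ P = (1/19, 17/57)
through P parallel to SQ: direction (-1/2, 2/3); meets WS at E = (-17/38, 55/57)
E = W + t·(S−W) with t = -53/19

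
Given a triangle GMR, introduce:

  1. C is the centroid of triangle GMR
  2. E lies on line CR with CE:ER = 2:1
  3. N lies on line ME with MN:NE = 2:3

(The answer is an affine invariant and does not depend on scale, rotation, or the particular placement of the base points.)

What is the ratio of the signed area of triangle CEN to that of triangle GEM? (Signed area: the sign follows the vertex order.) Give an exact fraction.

Work in coordinates with G = (0, 0), M = (1, 0), R = (0, 1).
1. C is the centroid of triangle GMR ⇒ C = (1/3, 1/3)
2. E lies on line CR with CE:ER = 2:1 ⇒ E = (1/9, 7/9)
3. N lies on line ME with MN:NE = 2:3 ⇒ N = (29/45, 14/45)
2·[CEN] = -2/15, 2·[GEM] = -7/9
[CEN]:[GEM] = -2/15:-7/9 = 6/35

[CEN]:[GEM] = 6/35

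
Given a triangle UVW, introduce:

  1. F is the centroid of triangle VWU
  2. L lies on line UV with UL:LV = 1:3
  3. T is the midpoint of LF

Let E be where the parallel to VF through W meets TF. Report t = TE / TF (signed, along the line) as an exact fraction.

Set U = (0, 0), V = (1, 0), W = (0, 1); any affine frame gives the same invariant.
1. F is the centroid of triangle VWU ⇒ F = (1/3, 1/3)
2. L lies on line UV with UL:LV = 1:3 ⇒ L = (1/4, 0)
3. T is the midpoint of LF ⇒ T = (7/24, 1/6)
through W parallel to VF: direction (-2/3, 1/3); meets TF at E = (4/9, 7/9)
E = T + t·(F−T) with t = 11/3

t = 11/3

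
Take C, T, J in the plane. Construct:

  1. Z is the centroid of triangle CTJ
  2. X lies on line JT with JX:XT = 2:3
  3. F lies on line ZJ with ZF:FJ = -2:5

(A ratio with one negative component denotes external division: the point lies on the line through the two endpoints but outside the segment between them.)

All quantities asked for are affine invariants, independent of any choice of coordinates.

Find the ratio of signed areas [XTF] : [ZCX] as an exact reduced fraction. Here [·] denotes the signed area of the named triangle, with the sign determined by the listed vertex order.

[XTF]:[ZCX] = 5

Set C = (0, 0), T = (1, 0), J = (0, 1); any affine frame gives the same invariant.
1. Z is the centroid of triangle CTJ ⇒ Z = (1/3, 1/3)
2. X lies on line JT with JX:XT = 2:3 ⇒ X = (2/5, 3/5)
3. F lies on line ZJ with ZF:FJ = -2:5 ⇒ F = (5/9, -1/9)
2·[XTF] = -1/3, 2·[ZCX] = -1/15
[XTF]:[ZCX] = -1/3:-1/15 = 5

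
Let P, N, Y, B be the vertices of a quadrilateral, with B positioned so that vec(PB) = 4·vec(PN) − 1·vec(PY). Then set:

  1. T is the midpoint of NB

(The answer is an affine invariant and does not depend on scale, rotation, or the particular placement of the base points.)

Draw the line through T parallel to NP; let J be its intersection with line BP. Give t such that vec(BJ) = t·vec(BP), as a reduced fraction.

Set P = (0, 0), N = (1, 0), Y = (0, 1), B = (4, -1); any affine frame gives the same invariant.
1. T is the midpoint of NB ⇒ T = (5/2, -1/2)
through T parallel to NP: direction (-1, 0); meets BP at J = (2, -1/2)
J = B + t·(P−B) with t = 1/2

t = 1/2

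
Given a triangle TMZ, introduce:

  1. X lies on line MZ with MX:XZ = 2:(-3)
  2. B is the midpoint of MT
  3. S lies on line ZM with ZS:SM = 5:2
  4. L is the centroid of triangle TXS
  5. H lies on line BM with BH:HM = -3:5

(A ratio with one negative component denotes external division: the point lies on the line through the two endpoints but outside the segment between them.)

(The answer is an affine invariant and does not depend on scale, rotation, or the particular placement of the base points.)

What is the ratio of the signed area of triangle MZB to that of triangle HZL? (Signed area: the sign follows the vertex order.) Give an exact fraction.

[MZB]:[HZL] = -42/137

Work in coordinates with T = (0, 0), M = (1, 0), Z = (0, 1).
1. X lies on line MZ with MX:XZ = 2:(-3) ⇒ X = (3, -2)
2. B is the midpoint of MT ⇒ B = (1/2, 0)
3. S lies on line ZM with ZS:SM = 5:2 ⇒ S = (5/7, 2/7)
4. L is the centroid of triangle TXS ⇒ L = (26/21, -4/7)
5. H lies on line BM with BH:HM = -3:5 ⇒ H = (-1/4, 0)
2·[MZB] = 1/2, 2·[HZL] = -137/84
[MZB]:[HZL] = 1/2:-137/84 = -42/137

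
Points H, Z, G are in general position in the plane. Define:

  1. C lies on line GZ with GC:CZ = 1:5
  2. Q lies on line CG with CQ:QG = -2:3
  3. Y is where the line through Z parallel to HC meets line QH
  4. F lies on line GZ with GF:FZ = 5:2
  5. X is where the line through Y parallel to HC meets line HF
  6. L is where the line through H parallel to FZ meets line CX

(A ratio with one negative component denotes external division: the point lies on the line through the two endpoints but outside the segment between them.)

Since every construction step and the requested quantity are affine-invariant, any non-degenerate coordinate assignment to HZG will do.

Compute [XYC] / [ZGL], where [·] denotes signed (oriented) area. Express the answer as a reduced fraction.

Work in coordinates with H = (0, 0), Z = (1, 0), G = (0, 1).
1. C lies on line GZ with GC:CZ = 1:5 ⇒ C = (1/6, 5/6)
2. Q lies on line CG with CQ:QG = -2:3 ⇒ Q = (1/2, 1/2)
3. Y is where the line through Z parallel to HC meets line QH ⇒ Y = (5/4, 5/4)
4. F lies on line GZ with GF:FZ = 5:2 ⇒ F = (5/7, 2/7)
5. X is where the line through Y parallel to HC meets line HF ⇒ X = (25/23, 10/23)
6. L is where the line through H parallel to FZ meets line CX ⇒ L = (-115/72, 115/72)
2·[XYC] = 75/92, 2·[ZGL] = 1
[XYC]:[ZGL] = 75/92:1 = 75/92

[XYC]:[ZGL] = 75/92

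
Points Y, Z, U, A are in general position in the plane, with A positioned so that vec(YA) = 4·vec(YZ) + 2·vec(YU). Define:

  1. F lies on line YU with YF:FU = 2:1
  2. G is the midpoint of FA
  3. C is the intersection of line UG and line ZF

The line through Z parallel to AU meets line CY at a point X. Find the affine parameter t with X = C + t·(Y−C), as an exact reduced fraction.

t = 77/62

Work in coordinates with Y = (0, 0), Z = (1, 0), U = (0, 1), A = (4, 2).
1. F lies on line YU with YF:FU = 2:1 ⇒ F = (0, 2/3)
2. G is the midpoint of FA ⇒ G = (2, 4/3)
3. C is the intersection of line UG and line ZF ⇒ C = (-2/5, 14/15)
through Z parallel to AU: direction (-4, -1); meets CY at X = (3/31, -7/31)
X = C + t·(Y−C) with t = 77/62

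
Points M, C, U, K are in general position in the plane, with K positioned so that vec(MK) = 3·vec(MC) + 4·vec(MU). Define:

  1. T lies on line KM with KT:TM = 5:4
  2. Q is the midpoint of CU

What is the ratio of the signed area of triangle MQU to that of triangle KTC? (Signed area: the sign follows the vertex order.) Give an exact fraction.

[MQU]:[KTC] = 9/40

Set M = (0, 0), C = (1, 0), U = (0, 1), K = (3, 4); any affine frame gives the same invariant.
1. T lies on line KM with KT:TM = 5:4 ⇒ T = (4/3, 16/9)
2. Q is the midpoint of CU ⇒ Q = (1/2, 1/2)
2·[MQU] = 1/2, 2·[KTC] = 20/9
[MQU]:[KTC] = 1/2:20/9 = 9/40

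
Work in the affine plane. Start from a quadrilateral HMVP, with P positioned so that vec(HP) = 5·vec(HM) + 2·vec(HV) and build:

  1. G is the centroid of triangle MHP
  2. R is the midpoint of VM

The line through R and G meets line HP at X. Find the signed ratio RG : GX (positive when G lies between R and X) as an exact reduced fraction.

Choose coordinates H = (0, 0), M = (1, 0), V = (0, 1), P = (5, 2).
1. G is the centroid of triangle MHP ⇒ G = (2, 2/3)
2. R is the midpoint of VM ⇒ R = (1/2, 1/2)
line RG meets HP at X = (20/13, 8/13)
G = R + t·(X−R) with t = 13/9, so RG:GX = 13/9:-4/9

RG:GX = -13/4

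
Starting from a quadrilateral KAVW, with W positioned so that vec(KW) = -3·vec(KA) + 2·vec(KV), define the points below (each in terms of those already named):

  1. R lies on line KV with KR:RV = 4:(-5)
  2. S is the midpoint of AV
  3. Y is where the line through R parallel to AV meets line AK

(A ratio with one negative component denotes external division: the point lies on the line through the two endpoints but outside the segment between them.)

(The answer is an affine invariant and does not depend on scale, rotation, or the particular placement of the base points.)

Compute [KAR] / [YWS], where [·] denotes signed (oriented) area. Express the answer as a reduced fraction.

[KAR]:[YWS] = 8/17

Work in coordinates with K = (0, 0), A = (1, 0), V = (0, 1), W = (-3, 2).
1. R lies on line KV with KR:RV = 4:(-5) ⇒ R = (0, -4)
2. S is the midpoint of AV ⇒ S = (1/2, 1/2)
3. Y is where the line through R parallel to AV meets line AK ⇒ Y = (-4, 0)
2·[KAR] = -4, 2·[YWS] = -17/2
[KAR]:[YWS] = -4:-17/2 = 8/17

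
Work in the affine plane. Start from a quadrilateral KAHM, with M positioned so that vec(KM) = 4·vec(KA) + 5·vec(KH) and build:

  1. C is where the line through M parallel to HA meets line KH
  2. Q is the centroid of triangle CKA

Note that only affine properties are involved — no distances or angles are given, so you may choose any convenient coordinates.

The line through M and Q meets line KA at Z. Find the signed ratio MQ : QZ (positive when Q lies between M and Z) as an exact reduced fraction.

Set K = (0, 0), A = (1, 0), H = (0, 1), M = (4, 5); any affine frame gives the same invariant.
1. C is where the line through M parallel to HA meets line KH ⇒ C = (0, 9)
2. Q is the centroid of triangle CKA ⇒ Q = (1/3, 3)
line MQ meets KA at Z = (-31/6, 0)
Q = M + t·(Z−M) with t = 2/5, so MQ:QZ = 2/5:3/5

MQ:QZ = 2/3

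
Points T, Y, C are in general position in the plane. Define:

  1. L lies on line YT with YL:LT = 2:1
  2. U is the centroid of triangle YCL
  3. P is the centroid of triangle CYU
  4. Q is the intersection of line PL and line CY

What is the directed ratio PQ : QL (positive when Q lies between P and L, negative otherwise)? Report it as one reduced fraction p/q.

PQ:QL = -1/9

Choose coordinates T = (0, 0), Y = (1, 0), C = (0, 1).
1. L lies on line YT with YL:LT = 2:1 ⇒ L = (1/3, 0)
2. U is the centroid of triangle YCL ⇒ U = (4/9, 1/3)
3. P is the centroid of triangle CYU ⇒ P = (13/27, 4/9)
4. Q is the intersection of line PL and line CY ⇒ Q = (1/2, 1/2)
Q = P + t·(L−P) with t = -1/8, so PQ:QL = t:(1−t) = -1/8:9/8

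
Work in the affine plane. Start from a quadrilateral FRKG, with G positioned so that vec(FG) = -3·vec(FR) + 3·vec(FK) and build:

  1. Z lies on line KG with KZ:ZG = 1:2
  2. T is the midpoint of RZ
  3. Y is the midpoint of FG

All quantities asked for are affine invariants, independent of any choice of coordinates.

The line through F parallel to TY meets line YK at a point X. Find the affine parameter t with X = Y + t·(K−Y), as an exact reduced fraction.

Choose coordinates F = (0, 0), R = (1, 0), K = (0, 1), G = (-3, 3).
1. Z lies on line KG with KZ:ZG = 1:2 ⇒ Z = (-1, 5/3)
2. T is the midpoint of RZ ⇒ T = (0, 5/6)
3. Y is the midpoint of FG ⇒ Y = (-3/2, 3/2)
through F parallel to TY: direction (-3/2, 2/3); meets YK at X = (-9, 4)
X = Y + t·(K−Y) with t = -5

t = -5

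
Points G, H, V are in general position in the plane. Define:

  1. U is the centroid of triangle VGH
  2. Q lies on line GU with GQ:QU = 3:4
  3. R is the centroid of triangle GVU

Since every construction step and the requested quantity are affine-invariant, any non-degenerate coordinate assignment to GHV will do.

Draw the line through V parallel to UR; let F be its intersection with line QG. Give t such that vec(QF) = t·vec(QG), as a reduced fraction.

t = -11/3

Set G = (0, 0), H = (1, 0), V = (0, 1); any affine frame gives the same invariant.
1. U is the centroid of triangle VGH ⇒ U = (1/3, 1/3)
2. Q lies on line GU with GQ:QU = 3:4 ⇒ Q = (1/7, 1/7)
3. R is the centroid of triangle GVU ⇒ R = (1/9, 4/9)
through V parallel to UR: direction (-2/9, 1/9); meets QG at F = (2/3, 2/3)
F = Q + t·(G−Q) with t = -11/3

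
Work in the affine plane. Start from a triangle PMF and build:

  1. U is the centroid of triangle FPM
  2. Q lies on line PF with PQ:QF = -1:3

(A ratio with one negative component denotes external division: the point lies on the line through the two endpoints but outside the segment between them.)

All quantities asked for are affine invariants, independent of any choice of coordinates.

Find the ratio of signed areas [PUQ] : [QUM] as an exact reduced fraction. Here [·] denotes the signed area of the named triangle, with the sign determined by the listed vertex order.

[PUQ]:[QUM] = 1/4

Set P = (0, 0), M = (1, 0), F = (0, 1); any affine frame gives the same invariant.
1. U is the centroid of triangle FPM ⇒ U = (1/3, 1/3)
2. Q lies on line PF with PQ:QF = -1:3 ⇒ Q = (0, -1/2)
2·[PUQ] = -1/6, 2·[QUM] = -2/3
[PUQ]:[QUM] = -1/6:-2/3 = 1/4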